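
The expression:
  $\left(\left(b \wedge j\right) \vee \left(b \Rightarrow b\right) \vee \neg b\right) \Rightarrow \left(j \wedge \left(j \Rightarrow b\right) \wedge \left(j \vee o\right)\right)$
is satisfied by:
  {j: True, b: True}


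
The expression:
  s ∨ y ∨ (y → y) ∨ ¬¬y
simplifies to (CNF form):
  True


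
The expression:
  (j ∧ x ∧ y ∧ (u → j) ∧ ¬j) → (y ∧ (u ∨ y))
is always true.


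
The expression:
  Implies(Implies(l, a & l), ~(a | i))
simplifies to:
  ~a & (l | ~i)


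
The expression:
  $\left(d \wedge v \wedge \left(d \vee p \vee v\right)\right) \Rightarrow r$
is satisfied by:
  {r: True, v: False, d: False}
  {v: False, d: False, r: False}
  {r: True, d: True, v: False}
  {d: True, v: False, r: False}
  {r: True, v: True, d: False}
  {v: True, r: False, d: False}
  {r: True, d: True, v: True}


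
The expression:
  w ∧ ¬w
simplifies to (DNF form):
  False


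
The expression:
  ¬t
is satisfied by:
  {t: False}


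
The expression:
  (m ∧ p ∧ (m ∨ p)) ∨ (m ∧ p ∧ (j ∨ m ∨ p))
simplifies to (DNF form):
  m ∧ p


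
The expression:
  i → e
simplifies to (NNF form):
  e ∨ ¬i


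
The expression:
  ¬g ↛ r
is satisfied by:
  {r: True, g: False}
  {g: False, r: False}
  {g: True, r: True}


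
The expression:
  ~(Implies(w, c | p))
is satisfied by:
  {w: True, p: False, c: False}


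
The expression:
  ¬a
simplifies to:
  ¬a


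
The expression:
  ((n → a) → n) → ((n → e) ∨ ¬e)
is always true.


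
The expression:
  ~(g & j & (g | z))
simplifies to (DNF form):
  ~g | ~j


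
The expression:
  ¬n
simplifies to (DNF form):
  ¬n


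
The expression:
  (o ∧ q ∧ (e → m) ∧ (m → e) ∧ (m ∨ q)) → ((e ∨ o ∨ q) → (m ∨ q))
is always true.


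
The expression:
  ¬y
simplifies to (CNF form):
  ¬y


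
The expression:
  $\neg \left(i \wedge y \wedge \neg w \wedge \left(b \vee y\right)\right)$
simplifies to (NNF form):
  $w \vee \neg i \vee \neg y$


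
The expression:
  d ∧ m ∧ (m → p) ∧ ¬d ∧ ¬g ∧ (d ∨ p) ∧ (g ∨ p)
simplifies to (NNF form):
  False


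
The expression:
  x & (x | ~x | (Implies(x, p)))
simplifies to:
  x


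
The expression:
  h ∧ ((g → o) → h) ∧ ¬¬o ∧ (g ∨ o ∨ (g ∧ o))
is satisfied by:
  {h: True, o: True}


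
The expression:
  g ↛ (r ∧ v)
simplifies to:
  g ∧ (¬r ∨ ¬v)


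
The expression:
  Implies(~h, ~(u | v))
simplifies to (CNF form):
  (h | ~u) & (h | ~v)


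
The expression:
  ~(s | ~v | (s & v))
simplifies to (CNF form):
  v & ~s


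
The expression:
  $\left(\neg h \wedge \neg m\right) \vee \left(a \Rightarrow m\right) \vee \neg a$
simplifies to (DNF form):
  $m \vee \neg a \vee \neg h$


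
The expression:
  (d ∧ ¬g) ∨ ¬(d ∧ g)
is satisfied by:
  {g: False, d: False}
  {d: True, g: False}
  {g: True, d: False}


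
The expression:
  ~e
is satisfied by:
  {e: False}


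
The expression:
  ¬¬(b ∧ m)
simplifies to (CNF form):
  b ∧ m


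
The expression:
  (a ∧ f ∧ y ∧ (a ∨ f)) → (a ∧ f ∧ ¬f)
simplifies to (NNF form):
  ¬a ∨ ¬f ∨ ¬y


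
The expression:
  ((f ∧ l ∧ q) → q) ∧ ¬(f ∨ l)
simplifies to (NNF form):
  ¬f ∧ ¬l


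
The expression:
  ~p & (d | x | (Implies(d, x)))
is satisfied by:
  {p: False}


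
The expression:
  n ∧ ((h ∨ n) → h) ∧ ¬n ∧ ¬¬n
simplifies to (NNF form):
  False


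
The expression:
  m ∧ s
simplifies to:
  m ∧ s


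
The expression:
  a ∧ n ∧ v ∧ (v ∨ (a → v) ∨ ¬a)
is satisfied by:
  {a: True, n: True, v: True}


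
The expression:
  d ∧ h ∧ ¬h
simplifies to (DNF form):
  False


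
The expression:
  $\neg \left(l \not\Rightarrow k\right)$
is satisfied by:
  {k: True, l: False}
  {l: False, k: False}
  {l: True, k: True}


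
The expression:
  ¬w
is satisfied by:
  {w: False}


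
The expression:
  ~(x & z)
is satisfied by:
  {z: False, x: False}
  {x: True, z: False}
  {z: True, x: False}


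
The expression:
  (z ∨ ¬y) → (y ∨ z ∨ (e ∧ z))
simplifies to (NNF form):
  y ∨ z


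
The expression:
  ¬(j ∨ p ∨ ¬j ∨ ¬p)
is never true.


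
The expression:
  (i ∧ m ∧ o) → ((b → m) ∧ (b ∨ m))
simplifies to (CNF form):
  True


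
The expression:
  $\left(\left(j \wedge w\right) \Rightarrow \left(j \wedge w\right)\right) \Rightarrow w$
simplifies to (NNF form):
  $w$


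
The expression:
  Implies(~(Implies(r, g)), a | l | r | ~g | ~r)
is always true.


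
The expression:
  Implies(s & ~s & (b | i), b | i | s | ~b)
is always true.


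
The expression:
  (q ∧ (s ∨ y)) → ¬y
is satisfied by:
  {q: False, y: False}
  {y: True, q: False}
  {q: True, y: False}


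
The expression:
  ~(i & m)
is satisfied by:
  {m: False, i: False}
  {i: True, m: False}
  {m: True, i: False}


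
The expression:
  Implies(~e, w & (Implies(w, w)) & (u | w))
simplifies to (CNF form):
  e | w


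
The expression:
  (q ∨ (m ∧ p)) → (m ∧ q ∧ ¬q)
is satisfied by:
  {q: False, p: False, m: False}
  {m: True, q: False, p: False}
  {p: True, q: False, m: False}


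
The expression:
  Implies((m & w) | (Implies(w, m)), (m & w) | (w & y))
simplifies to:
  w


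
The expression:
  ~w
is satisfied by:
  {w: False}


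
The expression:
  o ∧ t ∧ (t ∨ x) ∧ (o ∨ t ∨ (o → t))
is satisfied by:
  {t: True, o: True}


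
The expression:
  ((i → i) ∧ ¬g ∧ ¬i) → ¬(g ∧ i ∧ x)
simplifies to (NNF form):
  True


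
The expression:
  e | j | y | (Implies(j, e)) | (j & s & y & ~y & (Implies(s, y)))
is always true.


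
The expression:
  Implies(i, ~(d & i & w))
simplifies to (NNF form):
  ~d | ~i | ~w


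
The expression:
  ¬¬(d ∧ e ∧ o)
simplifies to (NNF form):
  d ∧ e ∧ o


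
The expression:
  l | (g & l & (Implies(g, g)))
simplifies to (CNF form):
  l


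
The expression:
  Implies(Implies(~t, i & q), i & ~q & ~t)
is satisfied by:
  {q: False, t: False, i: False}
  {i: True, q: False, t: False}
  {q: True, i: False, t: False}


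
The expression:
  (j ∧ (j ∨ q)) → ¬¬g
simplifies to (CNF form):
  g ∨ ¬j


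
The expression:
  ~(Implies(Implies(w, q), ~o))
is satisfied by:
  {q: True, o: True, w: False}
  {o: True, w: False, q: False}
  {q: True, w: True, o: True}


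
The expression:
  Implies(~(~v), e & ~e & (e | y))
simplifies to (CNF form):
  ~v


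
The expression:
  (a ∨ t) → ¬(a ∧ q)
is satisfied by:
  {q: False, a: False}
  {a: True, q: False}
  {q: True, a: False}


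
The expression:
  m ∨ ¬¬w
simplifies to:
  m ∨ w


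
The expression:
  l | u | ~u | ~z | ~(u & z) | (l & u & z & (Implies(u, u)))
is always true.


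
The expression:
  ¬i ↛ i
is always true.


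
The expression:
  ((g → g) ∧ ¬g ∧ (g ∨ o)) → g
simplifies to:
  g ∨ ¬o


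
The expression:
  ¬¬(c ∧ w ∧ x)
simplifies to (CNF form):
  c ∧ w ∧ x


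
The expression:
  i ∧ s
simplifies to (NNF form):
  i ∧ s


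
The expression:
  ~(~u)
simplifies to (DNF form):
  u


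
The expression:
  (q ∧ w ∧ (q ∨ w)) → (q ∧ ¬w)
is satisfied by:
  {w: False, q: False}
  {q: True, w: False}
  {w: True, q: False}


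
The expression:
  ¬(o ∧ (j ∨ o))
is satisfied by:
  {o: False}


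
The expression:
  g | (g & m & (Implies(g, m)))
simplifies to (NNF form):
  g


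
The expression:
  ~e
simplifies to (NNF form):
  ~e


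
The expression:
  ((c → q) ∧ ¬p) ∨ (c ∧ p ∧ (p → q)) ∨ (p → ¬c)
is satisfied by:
  {q: True, p: False, c: False}
  {p: False, c: False, q: False}
  {q: True, c: True, p: False}
  {c: True, p: False, q: False}
  {q: True, p: True, c: False}
  {p: True, q: False, c: False}
  {q: True, c: True, p: True}


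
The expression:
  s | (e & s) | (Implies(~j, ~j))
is always true.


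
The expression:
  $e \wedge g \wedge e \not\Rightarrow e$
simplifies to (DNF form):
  $\text{False}$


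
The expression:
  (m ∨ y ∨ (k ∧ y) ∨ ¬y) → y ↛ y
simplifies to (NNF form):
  False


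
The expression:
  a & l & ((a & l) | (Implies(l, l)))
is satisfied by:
  {a: True, l: True}


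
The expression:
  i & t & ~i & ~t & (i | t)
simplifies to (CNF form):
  False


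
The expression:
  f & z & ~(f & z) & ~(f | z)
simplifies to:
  False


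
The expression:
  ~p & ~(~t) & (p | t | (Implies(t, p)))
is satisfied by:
  {t: True, p: False}


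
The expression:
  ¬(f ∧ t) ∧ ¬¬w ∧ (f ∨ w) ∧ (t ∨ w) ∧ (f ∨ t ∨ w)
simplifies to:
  w ∧ (¬f ∨ ¬t)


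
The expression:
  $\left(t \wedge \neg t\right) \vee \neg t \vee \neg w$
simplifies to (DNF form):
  $\neg t \vee \neg w$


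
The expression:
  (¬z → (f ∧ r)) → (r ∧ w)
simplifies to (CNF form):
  (r ∨ ¬z) ∧ (w ∨ ¬z) ∧ (r ∨ ¬f ∨ ¬r) ∧ (r ∨ ¬f ∨ ¬z) ∧ (r ∨ ¬r ∨ ¬z) ∧ (w ∨ ¬f ∨ ¬r) ∧ (w ∨ ¬f ∨ ¬z) ∧ (w ∨ ¬r ∨ ¬z)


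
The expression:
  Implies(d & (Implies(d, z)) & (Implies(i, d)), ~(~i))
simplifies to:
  i | ~d | ~z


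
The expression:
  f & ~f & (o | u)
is never true.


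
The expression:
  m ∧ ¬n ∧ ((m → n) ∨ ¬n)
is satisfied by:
  {m: True, n: False}


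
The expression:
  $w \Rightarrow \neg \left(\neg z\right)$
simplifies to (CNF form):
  $z \vee \neg w$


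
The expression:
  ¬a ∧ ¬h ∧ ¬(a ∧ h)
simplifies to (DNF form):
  ¬a ∧ ¬h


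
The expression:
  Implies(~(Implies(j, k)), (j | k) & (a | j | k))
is always true.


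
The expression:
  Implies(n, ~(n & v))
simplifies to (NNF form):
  ~n | ~v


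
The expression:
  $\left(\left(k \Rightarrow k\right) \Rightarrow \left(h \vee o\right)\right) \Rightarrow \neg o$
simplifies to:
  $\neg o$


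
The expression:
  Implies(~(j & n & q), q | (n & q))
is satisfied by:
  {q: True}


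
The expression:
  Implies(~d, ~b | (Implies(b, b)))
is always true.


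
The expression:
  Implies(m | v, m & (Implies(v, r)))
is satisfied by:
  {r: True, m: True, v: False}
  {r: True, m: False, v: False}
  {m: True, r: False, v: False}
  {r: False, m: False, v: False}
  {r: True, v: True, m: True}


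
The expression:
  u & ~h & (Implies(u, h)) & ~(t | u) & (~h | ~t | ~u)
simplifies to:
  False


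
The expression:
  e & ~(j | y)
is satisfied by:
  {e: True, y: False, j: False}


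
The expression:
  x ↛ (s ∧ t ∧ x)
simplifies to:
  x ∧ (¬s ∨ ¬t)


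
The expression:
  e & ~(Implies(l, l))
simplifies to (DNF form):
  False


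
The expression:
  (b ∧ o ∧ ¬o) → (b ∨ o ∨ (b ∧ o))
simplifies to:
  True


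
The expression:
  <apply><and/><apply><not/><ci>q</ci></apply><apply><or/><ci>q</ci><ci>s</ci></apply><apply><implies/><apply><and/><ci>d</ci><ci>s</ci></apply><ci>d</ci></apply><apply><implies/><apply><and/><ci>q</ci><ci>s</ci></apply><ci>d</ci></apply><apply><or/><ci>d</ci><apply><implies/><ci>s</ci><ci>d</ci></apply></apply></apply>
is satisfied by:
  {s: True, d: True, q: False}


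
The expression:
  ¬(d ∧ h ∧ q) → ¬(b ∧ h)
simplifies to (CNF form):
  (d ∨ ¬b ∨ ¬h) ∧ (q ∨ ¬b ∨ ¬h)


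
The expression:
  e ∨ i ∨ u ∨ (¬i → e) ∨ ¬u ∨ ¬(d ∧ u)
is always true.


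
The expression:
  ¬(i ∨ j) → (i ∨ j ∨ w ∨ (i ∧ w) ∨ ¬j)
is always true.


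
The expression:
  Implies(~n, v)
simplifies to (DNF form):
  n | v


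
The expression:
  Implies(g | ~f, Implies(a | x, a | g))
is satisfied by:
  {a: True, g: True, f: True, x: False}
  {a: True, g: True, f: False, x: False}
  {a: True, f: True, g: False, x: False}
  {a: True, f: False, g: False, x: False}
  {g: True, f: True, a: False, x: False}
  {g: True, a: False, f: False, x: False}
  {g: False, f: True, a: False, x: False}
  {g: False, a: False, f: False, x: False}
  {a: True, x: True, g: True, f: True}
  {a: True, x: True, g: True, f: False}
  {a: True, x: True, f: True, g: False}
  {a: True, x: True, f: False, g: False}
  {x: True, g: True, f: True, a: False}
  {x: True, g: True, f: False, a: False}
  {x: True, f: True, g: False, a: False}


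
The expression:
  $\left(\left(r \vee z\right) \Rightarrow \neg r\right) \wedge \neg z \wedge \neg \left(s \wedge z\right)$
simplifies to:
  $\neg r \wedge \neg z$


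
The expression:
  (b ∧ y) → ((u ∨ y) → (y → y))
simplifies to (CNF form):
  True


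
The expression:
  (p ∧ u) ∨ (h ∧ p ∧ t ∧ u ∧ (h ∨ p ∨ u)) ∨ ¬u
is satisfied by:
  {p: True, u: False}
  {u: False, p: False}
  {u: True, p: True}


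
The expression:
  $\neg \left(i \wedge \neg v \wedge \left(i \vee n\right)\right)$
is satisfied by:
  {v: True, i: False}
  {i: False, v: False}
  {i: True, v: True}


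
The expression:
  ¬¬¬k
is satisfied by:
  {k: False}


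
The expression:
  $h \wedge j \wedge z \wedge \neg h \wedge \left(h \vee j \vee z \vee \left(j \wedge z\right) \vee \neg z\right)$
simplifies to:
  $\text{False}$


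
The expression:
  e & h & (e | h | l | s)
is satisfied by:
  {h: True, e: True}


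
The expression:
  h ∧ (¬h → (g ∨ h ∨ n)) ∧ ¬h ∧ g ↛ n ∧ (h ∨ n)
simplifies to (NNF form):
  False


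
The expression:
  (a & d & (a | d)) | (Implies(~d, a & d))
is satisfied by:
  {d: True}


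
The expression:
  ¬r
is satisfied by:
  {r: False}


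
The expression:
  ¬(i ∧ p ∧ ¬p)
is always true.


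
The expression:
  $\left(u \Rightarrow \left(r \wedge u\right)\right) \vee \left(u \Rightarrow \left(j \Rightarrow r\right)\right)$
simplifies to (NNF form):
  $r \vee \neg j \vee \neg u$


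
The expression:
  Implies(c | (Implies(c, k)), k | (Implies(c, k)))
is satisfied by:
  {k: True, c: False}
  {c: False, k: False}
  {c: True, k: True}


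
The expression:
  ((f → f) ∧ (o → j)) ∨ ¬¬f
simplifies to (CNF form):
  f ∨ j ∨ ¬o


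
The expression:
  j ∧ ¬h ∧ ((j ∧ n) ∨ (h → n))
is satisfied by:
  {j: True, h: False}


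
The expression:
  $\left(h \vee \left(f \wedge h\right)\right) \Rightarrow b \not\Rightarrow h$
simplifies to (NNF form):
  $\neg h$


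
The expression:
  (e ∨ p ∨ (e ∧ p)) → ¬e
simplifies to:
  ¬e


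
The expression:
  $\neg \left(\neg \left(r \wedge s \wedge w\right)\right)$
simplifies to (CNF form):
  $r \wedge s \wedge w$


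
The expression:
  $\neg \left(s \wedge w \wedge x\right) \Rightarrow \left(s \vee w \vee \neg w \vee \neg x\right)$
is always true.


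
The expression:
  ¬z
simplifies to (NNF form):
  ¬z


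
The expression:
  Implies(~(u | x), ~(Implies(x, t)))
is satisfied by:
  {x: True, u: True}
  {x: True, u: False}
  {u: True, x: False}


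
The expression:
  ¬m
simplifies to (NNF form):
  ¬m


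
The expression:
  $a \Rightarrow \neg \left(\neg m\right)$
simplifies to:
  $m \vee \neg a$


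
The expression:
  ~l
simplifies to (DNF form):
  ~l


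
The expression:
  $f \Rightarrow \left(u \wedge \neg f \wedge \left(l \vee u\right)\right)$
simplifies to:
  $\neg f$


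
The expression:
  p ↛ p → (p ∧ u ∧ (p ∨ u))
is always true.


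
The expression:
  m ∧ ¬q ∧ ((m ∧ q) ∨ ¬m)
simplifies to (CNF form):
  False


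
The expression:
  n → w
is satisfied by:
  {w: True, n: False}
  {n: False, w: False}
  {n: True, w: True}


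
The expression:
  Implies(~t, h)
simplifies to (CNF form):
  h | t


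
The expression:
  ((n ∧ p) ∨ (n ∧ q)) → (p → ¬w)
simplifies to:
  ¬n ∨ ¬p ∨ ¬w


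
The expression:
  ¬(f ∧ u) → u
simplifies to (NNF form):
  u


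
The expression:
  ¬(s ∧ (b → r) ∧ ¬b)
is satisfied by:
  {b: True, s: False}
  {s: False, b: False}
  {s: True, b: True}


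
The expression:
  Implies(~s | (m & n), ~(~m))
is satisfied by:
  {m: True, s: True}
  {m: True, s: False}
  {s: True, m: False}


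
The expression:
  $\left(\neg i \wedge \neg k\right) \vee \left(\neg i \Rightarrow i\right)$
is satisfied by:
  {i: True, k: False}
  {k: False, i: False}
  {k: True, i: True}


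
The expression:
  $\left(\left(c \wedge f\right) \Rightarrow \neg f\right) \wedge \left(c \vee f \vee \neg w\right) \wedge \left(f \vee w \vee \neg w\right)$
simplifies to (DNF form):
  $\left(c \wedge \neg f\right) \vee \left(f \wedge \neg c\right) \vee \left(\neg c \wedge \neg w\right)$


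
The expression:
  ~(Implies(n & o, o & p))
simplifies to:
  n & o & ~p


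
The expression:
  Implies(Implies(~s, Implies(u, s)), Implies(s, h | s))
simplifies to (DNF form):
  True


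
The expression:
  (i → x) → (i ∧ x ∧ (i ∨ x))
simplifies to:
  i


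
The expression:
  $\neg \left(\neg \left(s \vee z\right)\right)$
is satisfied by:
  {z: True, s: True}
  {z: True, s: False}
  {s: True, z: False}


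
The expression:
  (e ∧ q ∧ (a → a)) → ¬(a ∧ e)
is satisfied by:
  {e: False, q: False, a: False}
  {a: True, e: False, q: False}
  {q: True, e: False, a: False}
  {a: True, q: True, e: False}
  {e: True, a: False, q: False}
  {a: True, e: True, q: False}
  {q: True, e: True, a: False}


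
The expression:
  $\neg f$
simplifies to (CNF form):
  $\neg f$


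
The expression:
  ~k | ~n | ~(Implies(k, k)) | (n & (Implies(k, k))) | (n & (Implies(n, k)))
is always true.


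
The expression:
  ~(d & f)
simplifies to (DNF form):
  ~d | ~f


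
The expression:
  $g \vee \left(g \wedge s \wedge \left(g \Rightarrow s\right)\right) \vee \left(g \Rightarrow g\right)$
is always true.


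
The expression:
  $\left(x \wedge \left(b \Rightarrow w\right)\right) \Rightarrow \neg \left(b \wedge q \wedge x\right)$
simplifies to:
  $\neg b \vee \neg q \vee \neg w \vee \neg x$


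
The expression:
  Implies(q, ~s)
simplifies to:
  ~q | ~s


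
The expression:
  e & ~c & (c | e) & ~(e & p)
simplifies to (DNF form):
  e & ~c & ~p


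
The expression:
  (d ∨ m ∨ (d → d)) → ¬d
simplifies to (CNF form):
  ¬d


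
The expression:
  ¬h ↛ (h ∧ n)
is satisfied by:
  {h: False}


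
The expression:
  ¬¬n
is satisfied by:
  {n: True}


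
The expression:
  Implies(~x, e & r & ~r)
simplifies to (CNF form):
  x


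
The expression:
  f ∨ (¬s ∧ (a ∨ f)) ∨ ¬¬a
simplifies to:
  a ∨ f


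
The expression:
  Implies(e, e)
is always true.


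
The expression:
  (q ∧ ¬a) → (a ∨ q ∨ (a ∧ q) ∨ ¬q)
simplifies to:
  True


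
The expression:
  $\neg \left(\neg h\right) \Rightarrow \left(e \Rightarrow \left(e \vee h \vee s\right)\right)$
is always true.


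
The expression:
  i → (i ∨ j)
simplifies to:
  True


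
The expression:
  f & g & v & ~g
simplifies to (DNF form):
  False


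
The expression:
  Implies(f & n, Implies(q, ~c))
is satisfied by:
  {c: False, q: False, n: False, f: False}
  {f: True, c: False, q: False, n: False}
  {n: True, c: False, q: False, f: False}
  {f: True, n: True, c: False, q: False}
  {q: True, f: False, c: False, n: False}
  {f: True, q: True, c: False, n: False}
  {n: True, q: True, f: False, c: False}
  {f: True, n: True, q: True, c: False}
  {c: True, n: False, q: False, f: False}
  {f: True, c: True, n: False, q: False}
  {n: True, c: True, f: False, q: False}
  {f: True, n: True, c: True, q: False}
  {q: True, c: True, n: False, f: False}
  {f: True, q: True, c: True, n: False}
  {n: True, q: True, c: True, f: False}


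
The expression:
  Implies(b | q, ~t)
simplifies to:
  ~t | (~b & ~q)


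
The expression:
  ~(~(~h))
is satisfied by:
  {h: False}


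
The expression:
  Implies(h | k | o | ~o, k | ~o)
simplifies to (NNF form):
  k | ~o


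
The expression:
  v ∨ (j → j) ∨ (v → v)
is always true.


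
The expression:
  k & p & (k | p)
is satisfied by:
  {p: True, k: True}


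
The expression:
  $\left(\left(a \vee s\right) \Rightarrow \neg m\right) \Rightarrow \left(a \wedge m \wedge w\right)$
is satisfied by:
  {a: True, s: True, m: True}
  {a: True, m: True, s: False}
  {s: True, m: True, a: False}


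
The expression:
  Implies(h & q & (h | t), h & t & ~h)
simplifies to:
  ~h | ~q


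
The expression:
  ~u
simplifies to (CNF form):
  ~u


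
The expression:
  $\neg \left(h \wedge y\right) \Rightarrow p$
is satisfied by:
  {y: True, p: True, h: True}
  {y: True, p: True, h: False}
  {p: True, h: True, y: False}
  {p: True, h: False, y: False}
  {y: True, h: True, p: False}


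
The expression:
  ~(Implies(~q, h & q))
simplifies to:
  ~q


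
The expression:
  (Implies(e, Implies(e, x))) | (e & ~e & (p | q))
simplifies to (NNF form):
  x | ~e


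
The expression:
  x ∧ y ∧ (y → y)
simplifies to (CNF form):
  x ∧ y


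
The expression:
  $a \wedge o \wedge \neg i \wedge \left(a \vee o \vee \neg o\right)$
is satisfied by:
  {a: True, o: True, i: False}


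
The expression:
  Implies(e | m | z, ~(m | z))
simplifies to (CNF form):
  ~m & ~z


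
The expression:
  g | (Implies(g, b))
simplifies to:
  True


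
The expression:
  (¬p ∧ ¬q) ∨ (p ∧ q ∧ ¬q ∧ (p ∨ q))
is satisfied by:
  {q: False, p: False}


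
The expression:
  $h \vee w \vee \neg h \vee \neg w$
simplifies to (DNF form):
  $\text{True}$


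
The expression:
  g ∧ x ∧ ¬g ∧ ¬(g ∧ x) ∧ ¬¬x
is never true.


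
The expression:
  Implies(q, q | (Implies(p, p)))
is always true.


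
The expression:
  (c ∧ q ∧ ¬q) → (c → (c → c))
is always true.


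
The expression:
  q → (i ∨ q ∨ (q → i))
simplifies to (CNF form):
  True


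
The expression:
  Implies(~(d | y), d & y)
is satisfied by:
  {y: True, d: True}
  {y: True, d: False}
  {d: True, y: False}


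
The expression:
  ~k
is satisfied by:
  {k: False}


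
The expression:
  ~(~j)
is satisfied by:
  {j: True}


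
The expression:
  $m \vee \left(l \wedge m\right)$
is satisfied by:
  {m: True}


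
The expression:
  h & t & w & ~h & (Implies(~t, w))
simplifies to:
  False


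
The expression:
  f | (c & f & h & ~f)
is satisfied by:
  {f: True}


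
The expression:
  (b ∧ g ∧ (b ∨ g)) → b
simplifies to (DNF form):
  True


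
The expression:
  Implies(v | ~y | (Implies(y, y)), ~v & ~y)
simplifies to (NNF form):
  ~v & ~y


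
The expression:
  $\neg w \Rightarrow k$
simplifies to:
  $k \vee w$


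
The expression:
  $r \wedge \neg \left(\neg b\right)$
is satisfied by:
  {r: True, b: True}


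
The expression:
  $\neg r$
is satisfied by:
  {r: False}


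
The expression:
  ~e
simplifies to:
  ~e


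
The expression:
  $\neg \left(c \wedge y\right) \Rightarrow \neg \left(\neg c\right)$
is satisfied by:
  {c: True}


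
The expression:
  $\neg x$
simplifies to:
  $\neg x$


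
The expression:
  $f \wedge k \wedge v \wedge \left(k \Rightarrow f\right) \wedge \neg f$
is never true.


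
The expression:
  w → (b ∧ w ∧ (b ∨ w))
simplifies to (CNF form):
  b ∨ ¬w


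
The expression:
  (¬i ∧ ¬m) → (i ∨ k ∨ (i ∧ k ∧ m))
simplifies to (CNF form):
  i ∨ k ∨ m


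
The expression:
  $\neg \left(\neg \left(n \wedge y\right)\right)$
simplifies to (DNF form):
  $n \wedge y$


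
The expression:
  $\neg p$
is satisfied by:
  {p: False}


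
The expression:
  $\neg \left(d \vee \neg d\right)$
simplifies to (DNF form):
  $\text{False}$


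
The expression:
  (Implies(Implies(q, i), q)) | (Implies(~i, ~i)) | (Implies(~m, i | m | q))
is always true.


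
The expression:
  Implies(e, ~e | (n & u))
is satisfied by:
  {u: True, n: True, e: False}
  {u: True, n: False, e: False}
  {n: True, u: False, e: False}
  {u: False, n: False, e: False}
  {u: True, e: True, n: True}


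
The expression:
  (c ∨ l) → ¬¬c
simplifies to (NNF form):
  c ∨ ¬l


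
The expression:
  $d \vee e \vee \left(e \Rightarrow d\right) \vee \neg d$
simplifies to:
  $\text{True}$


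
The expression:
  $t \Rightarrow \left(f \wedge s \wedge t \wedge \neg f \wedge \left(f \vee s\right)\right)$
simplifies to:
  $\neg t$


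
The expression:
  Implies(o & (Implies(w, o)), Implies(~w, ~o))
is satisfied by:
  {w: True, o: False}
  {o: False, w: False}
  {o: True, w: True}


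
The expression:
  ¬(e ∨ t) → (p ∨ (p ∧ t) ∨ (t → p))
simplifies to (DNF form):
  True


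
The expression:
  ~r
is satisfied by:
  {r: False}


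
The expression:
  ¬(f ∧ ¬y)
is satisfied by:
  {y: True, f: False}
  {f: False, y: False}
  {f: True, y: True}


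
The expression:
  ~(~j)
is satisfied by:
  {j: True}


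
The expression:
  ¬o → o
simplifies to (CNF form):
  o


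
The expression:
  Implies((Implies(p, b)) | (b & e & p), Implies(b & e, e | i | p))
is always true.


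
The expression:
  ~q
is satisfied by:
  {q: False}


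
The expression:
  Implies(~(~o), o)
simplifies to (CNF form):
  True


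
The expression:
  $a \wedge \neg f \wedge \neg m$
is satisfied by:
  {a: True, f: False, m: False}


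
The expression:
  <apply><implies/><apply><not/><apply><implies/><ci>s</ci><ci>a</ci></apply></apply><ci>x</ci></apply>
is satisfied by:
  {a: True, x: True, s: False}
  {a: True, s: False, x: False}
  {x: True, s: False, a: False}
  {x: False, s: False, a: False}
  {a: True, x: True, s: True}
  {a: True, s: True, x: False}
  {x: True, s: True, a: False}


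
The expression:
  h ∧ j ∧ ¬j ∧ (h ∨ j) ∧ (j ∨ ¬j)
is never true.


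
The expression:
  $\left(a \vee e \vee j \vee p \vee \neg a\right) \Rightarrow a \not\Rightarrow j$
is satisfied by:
  {a: True, j: False}


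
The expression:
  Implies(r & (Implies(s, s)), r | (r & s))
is always true.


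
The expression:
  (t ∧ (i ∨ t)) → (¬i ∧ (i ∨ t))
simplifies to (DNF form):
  ¬i ∨ ¬t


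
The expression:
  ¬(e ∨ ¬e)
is never true.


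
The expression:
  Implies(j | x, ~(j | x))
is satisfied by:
  {x: False, j: False}


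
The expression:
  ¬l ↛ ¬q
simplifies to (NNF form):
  q ∧ ¬l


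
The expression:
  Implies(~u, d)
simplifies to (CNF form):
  d | u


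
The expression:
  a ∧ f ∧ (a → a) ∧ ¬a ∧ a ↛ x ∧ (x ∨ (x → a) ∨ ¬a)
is never true.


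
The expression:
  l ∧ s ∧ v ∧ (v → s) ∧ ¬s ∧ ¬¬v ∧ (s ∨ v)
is never true.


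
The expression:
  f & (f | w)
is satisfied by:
  {f: True}


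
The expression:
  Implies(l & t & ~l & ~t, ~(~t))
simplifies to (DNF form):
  True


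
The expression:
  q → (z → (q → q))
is always true.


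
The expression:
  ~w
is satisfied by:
  {w: False}


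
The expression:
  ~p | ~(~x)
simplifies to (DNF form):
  x | ~p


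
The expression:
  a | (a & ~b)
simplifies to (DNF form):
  a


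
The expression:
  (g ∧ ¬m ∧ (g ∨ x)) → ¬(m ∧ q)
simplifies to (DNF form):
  True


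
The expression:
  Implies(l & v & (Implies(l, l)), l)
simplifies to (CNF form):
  True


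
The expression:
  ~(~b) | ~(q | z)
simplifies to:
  b | (~q & ~z)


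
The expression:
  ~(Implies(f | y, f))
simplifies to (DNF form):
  y & ~f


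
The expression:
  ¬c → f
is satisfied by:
  {c: True, f: True}
  {c: True, f: False}
  {f: True, c: False}


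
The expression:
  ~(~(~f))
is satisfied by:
  {f: False}


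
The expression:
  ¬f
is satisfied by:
  {f: False}


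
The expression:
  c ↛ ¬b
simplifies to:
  b ∧ c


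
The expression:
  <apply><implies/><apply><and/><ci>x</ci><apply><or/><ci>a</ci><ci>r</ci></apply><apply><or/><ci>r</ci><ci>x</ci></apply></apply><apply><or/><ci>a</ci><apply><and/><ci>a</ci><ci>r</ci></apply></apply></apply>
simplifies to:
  <apply><or/><ci>a</ci><apply><not/><ci>r</ci></apply><apply><not/><ci>x</ci></apply></apply>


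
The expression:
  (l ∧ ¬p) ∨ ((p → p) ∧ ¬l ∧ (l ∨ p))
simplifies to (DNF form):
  (l ∧ ¬p) ∨ (p ∧ ¬l)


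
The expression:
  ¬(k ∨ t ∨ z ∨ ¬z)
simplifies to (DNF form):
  False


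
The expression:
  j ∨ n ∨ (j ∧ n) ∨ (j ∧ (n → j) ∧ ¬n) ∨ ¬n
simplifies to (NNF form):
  True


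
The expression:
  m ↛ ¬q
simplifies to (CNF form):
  m ∧ q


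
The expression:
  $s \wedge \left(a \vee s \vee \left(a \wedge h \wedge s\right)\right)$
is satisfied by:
  {s: True}


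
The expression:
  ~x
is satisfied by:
  {x: False}


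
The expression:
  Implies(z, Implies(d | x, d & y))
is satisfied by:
  {y: True, d: False, z: False, x: False}
  {y: False, d: False, z: False, x: False}
  {y: True, x: True, d: False, z: False}
  {x: True, y: False, d: False, z: False}
  {y: True, d: True, x: False, z: False}
  {d: True, x: False, z: False, y: False}
  {y: True, x: True, d: True, z: False}
  {x: True, d: True, y: False, z: False}
  {z: True, y: True, x: False, d: False}
  {z: True, x: False, d: False, y: False}
  {y: True, z: True, d: True, x: False}
  {y: True, z: True, d: True, x: True}


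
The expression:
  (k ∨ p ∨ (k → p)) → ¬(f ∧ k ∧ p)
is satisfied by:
  {p: False, k: False, f: False}
  {f: True, p: False, k: False}
  {k: True, p: False, f: False}
  {f: True, k: True, p: False}
  {p: True, f: False, k: False}
  {f: True, p: True, k: False}
  {k: True, p: True, f: False}


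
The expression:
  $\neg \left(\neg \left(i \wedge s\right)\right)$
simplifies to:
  $i \wedge s$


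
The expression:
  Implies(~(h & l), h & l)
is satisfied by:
  {h: True, l: True}


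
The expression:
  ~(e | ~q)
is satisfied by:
  {q: True, e: False}


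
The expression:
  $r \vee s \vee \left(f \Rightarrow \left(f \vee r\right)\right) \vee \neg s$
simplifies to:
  $\text{True}$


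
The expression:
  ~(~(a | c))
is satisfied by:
  {a: True, c: True}
  {a: True, c: False}
  {c: True, a: False}


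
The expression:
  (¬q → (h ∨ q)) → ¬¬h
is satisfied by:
  {h: True, q: False}
  {q: False, h: False}
  {q: True, h: True}


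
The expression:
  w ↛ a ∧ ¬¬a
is never true.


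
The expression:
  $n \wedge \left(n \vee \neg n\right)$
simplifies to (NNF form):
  $n$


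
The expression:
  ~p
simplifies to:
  ~p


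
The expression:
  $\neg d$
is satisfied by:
  {d: False}


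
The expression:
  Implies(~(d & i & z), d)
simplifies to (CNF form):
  d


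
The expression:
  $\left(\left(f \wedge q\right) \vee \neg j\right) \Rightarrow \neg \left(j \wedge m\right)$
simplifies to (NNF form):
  $\neg f \vee \neg j \vee \neg m \vee \neg q$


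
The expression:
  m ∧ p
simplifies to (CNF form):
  m ∧ p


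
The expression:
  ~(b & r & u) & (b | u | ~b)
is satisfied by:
  {u: False, b: False, r: False}
  {r: True, u: False, b: False}
  {b: True, u: False, r: False}
  {r: True, b: True, u: False}
  {u: True, r: False, b: False}
  {r: True, u: True, b: False}
  {b: True, u: True, r: False}


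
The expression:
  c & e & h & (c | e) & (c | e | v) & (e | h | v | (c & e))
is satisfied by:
  {h: True, c: True, e: True}


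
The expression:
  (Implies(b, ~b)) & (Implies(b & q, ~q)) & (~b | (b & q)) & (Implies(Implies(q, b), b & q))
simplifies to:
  q & ~b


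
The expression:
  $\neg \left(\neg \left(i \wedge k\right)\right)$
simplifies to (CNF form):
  $i \wedge k$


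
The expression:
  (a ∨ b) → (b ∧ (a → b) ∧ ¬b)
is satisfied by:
  {b: False, a: False}


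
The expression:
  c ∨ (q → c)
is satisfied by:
  {c: True, q: False}
  {q: False, c: False}
  {q: True, c: True}


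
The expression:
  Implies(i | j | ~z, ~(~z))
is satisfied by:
  {z: True}


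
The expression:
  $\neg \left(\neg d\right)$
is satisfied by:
  {d: True}


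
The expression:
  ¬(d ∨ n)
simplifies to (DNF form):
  ¬d ∧ ¬n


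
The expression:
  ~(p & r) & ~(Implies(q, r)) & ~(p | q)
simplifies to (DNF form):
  False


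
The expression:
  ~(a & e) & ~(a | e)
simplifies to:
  ~a & ~e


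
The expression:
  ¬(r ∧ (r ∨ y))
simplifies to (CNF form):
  ¬r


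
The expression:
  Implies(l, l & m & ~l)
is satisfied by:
  {l: False}


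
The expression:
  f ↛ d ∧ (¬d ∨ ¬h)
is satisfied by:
  {f: True, d: False}


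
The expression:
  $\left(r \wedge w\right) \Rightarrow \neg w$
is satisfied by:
  {w: False, r: False}
  {r: True, w: False}
  {w: True, r: False}


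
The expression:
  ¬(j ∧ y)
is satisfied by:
  {y: False, j: False}
  {j: True, y: False}
  {y: True, j: False}


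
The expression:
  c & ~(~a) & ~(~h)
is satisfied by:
  {a: True, c: True, h: True}


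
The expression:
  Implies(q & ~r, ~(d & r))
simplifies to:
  True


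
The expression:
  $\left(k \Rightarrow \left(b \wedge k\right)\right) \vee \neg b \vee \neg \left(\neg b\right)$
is always true.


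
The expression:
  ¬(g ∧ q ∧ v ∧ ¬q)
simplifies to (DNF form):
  True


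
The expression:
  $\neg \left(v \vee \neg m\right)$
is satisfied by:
  {m: True, v: False}


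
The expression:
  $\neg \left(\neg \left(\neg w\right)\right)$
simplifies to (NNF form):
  $\neg w$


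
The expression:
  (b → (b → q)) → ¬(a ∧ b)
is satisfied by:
  {q: False, a: False, b: False}
  {b: True, q: False, a: False}
  {a: True, q: False, b: False}
  {b: True, a: True, q: False}
  {q: True, b: False, a: False}
  {b: True, q: True, a: False}
  {a: True, q: True, b: False}


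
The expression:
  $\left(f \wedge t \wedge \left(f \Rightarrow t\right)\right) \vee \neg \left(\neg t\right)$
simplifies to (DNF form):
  $t$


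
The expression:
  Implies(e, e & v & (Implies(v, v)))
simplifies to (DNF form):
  v | ~e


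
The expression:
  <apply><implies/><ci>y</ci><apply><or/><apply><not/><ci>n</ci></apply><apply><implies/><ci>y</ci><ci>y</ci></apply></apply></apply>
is always true.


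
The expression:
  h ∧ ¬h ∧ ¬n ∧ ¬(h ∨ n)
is never true.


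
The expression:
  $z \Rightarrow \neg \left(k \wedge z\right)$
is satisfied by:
  {k: False, z: False}
  {z: True, k: False}
  {k: True, z: False}


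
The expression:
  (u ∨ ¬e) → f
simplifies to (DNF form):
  f ∨ (e ∧ ¬u)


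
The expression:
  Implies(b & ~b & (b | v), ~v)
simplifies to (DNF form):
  True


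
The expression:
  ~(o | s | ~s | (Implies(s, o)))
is never true.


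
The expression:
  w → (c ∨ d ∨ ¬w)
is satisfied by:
  {d: True, c: True, w: False}
  {d: True, w: False, c: False}
  {c: True, w: False, d: False}
  {c: False, w: False, d: False}
  {d: True, c: True, w: True}
  {d: True, w: True, c: False}
  {c: True, w: True, d: False}


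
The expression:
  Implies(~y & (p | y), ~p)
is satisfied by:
  {y: True, p: False}
  {p: False, y: False}
  {p: True, y: True}


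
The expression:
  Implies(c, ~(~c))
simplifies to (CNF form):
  True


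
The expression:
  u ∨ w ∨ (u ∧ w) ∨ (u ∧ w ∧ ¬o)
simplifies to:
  u ∨ w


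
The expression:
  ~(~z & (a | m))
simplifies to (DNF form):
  z | (~a & ~m)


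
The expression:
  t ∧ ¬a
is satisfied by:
  {t: True, a: False}


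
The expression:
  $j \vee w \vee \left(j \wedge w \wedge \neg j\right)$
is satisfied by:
  {w: True, j: True}
  {w: True, j: False}
  {j: True, w: False}


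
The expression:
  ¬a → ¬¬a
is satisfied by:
  {a: True}


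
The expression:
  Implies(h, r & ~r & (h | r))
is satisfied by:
  {h: False}


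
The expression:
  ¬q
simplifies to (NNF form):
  ¬q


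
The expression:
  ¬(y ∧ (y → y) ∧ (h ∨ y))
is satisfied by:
  {y: False}


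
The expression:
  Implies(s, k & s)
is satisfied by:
  {k: True, s: False}
  {s: False, k: False}
  {s: True, k: True}


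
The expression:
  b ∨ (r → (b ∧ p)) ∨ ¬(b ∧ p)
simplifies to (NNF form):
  True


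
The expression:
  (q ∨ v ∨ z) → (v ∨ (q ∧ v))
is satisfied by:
  {v: True, q: False, z: False}
  {v: True, z: True, q: False}
  {v: True, q: True, z: False}
  {v: True, z: True, q: True}
  {z: False, q: False, v: False}


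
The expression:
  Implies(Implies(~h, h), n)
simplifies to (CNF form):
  n | ~h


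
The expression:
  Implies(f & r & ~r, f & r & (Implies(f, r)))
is always true.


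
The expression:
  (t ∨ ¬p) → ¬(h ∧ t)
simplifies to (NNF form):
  ¬h ∨ ¬t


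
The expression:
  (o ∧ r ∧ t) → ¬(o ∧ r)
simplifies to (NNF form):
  ¬o ∨ ¬r ∨ ¬t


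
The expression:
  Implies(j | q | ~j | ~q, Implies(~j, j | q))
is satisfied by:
  {q: True, j: True}
  {q: True, j: False}
  {j: True, q: False}


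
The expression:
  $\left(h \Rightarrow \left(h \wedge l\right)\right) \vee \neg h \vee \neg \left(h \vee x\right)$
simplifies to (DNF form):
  $l \vee \neg h$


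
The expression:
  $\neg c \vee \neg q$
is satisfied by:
  {c: False, q: False}
  {q: True, c: False}
  {c: True, q: False}


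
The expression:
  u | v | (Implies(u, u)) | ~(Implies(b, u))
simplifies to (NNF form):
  True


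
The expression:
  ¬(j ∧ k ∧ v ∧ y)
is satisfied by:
  {k: False, y: False, j: False, v: False}
  {v: True, k: False, y: False, j: False}
  {j: True, k: False, y: False, v: False}
  {v: True, j: True, k: False, y: False}
  {y: True, v: False, k: False, j: False}
  {v: True, y: True, k: False, j: False}
  {j: True, y: True, v: False, k: False}
  {v: True, j: True, y: True, k: False}
  {k: True, j: False, y: False, v: False}
  {v: True, k: True, j: False, y: False}
  {j: True, k: True, v: False, y: False}
  {v: True, j: True, k: True, y: False}
  {y: True, k: True, j: False, v: False}
  {v: True, y: True, k: True, j: False}
  {j: True, y: True, k: True, v: False}


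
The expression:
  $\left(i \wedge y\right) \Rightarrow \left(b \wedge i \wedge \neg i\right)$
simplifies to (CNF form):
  $\neg i \vee \neg y$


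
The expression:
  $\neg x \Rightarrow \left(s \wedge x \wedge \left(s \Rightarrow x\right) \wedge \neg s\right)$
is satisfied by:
  {x: True}


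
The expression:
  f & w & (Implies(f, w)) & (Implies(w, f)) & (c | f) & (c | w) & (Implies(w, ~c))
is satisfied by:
  {w: True, f: True, c: False}


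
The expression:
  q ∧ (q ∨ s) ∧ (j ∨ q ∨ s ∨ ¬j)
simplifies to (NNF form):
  q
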